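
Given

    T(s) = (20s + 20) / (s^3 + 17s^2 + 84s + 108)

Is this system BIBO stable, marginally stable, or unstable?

stable

The denominator s^3 + 17s^2 + 84s + 108 factors as (s + 2)(s + 6)(s + 9), giving poles at s = -2, -6, -9.
Since all poles lie strictly in the left half-plane, the system is stable.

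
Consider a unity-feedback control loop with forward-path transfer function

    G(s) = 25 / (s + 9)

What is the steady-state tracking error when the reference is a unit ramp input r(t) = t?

e_ss = ∞

G(s) has no poles at the origin.
This is a Type 0 system; Kv = lim_{s→0} s·G(s) = 0, so the steady-state error for a ramp input is infinite.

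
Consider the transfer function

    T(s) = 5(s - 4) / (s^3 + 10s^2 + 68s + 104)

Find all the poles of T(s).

s = -4 + 6j, -4 - 6j, -2

The poles are the roots of the denominator s^3 + 10s^2 + 68s + 104 = 0.
Trying s = -2: the polynomial evaluates to 0, so (s + 2) is a factor.
Dividing out leaves s^2 + 8s + 52 = 0.
The quadratic formula then gives s = -4 ± 6j.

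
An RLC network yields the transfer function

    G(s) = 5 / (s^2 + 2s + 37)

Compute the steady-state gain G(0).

Set s = 0: G(0) = (5) / (37) = 5/37.

G(0) = 5/37 ≈ 0.1351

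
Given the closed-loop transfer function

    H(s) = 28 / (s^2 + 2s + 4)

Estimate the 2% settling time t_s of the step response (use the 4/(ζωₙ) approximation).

t_s ≈ 4 s

Comparing s^2 + 2s + 4 to s^2 + 2ζωₙs + ωₙ²: ωₙ = 2 rad/s and ζ = 2/(2·2) = 0.5.
ζωₙ = 2/2 = 1, so t_s ≈ 4/(ζωₙ) = 4/1 = 4 s.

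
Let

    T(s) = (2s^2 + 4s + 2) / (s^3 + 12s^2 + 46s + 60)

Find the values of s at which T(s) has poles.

s = -3 ± j, -6

The poles are the roots of the denominator s^3 + 12s^2 + 46s + 60 = 0.
Trying s = -6: the polynomial evaluates to 0, so (s + 6) is a factor.
Dividing out leaves s^2 + 6s + 10 = 0.
The quadratic formula then gives s = -3 ± 1j.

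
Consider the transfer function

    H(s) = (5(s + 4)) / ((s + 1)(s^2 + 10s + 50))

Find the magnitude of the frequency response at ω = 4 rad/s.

Substitute s = j4: numerator = 20 + j20, denominator = -126 + j176.
|H(j4)| = |20 + j20| / |-126 + j176| = 28.284 / 216.45 ≈ 0.1307.

|H(j4)| ≈ 0.1307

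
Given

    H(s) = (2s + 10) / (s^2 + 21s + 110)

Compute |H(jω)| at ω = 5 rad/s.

Substitute s = j5: numerator = 10 + j10, denominator = 85 + j105.
|H(j5)| = |10 + j10| / |85 + j105| = 14.142 / 135.09 ≈ 0.1047.

|H(j5)| ≈ 0.1047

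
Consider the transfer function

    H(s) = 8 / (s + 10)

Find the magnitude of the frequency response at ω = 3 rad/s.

|H(j3)| ≈ 0.7663

Substitute s = j3: numerator = 8, denominator = 10 + j3.
|H(j3)| = |8| / |10 + j3| = 8 / 10.440 ≈ 0.7663.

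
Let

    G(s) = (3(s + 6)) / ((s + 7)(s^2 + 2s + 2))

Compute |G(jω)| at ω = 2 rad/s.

Substitute s = j2: numerator = 18 + j6, denominator = -22 + j24.
|G(j2)| = |18 + j6| / |-22 + j24| = 18.974 / 32.558 ≈ 0.5828.

|G(j2)| ≈ 0.5828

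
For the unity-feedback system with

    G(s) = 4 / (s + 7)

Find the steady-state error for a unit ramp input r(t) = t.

e_ss = ∞

G(s) has no poles at the origin.
This is a Type 0 system; Kv = lim_{s→0} s·G(s) = 0, so the steady-state error for a ramp input is infinite.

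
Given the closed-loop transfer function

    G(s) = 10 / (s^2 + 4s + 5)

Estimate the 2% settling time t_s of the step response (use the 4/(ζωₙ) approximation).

t_s ≈ 2 s

Comparing s^2 + 4s + 5 to s^2 + 2ζωₙs + ωₙ²: ωₙ = √5 ≈ 2.236 rad/s and ζ = 4/(2·√5) ≈ 0.8944.
ζωₙ = 4/2 = 2, so t_s ≈ 4/(ζωₙ) = 4/2 = 2 s.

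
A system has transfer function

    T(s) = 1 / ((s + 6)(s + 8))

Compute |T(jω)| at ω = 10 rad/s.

|T(j10)| ≈ 0.006696

Substitute s = j10: numerator = 1, denominator = -52 + j140.
|T(j10)| = |1| / |-52 + j140| = 1 / 149.35 ≈ 0.006696.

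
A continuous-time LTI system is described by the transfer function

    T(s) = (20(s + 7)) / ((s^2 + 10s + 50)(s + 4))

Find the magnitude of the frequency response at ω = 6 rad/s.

Substitute s = j6: numerator = 140 + j120, denominator = -304 + j324.
|T(j6)| = |140 + j120| / |-304 + j324| = 184.39 / 444.29 ≈ 0.4150.

|T(j6)| ≈ 0.4150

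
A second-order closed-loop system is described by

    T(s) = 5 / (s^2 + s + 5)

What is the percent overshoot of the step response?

Comparing s^2 + s + 5 to s^2 + 2ζωₙs + ωₙ²: ωₙ = √5 ≈ 2.236 rad/s and ζ = 1/(2·√5) ≈ 0.2236.
%OS = 100·exp(−πζ/√(1−ζ²)) = 100·exp(−π·0.2236/√(1−0.2236²)) ≈ 48.6%.

%OS ≈ 48.6%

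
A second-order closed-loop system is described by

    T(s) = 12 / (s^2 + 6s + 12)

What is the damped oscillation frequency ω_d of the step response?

ω_d ≈ 1.732 rad/s

Comparing s^2 + 6s + 12 to s^2 + 2ζωₙs + ωₙ²: ωₙ = √12 ≈ 3.464 rad/s and ζ = 6/(2·√12) ≈ 0.8660.
ζωₙ = 6/2 = 3, so ω_d = ωₙ√(1−ζ²) = √(ωₙ² − (ζωₙ)²) = √(12 − 3²) = √3 ≈ 1.732 rad/s.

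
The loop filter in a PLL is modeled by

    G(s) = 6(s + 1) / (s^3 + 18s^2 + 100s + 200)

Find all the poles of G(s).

The poles are the roots of the denominator s^3 + 18s^2 + 100s + 200 = 0.
Trying s = -10: the polynomial evaluates to 0, so (s + 10) is a factor.
Dividing out leaves s^2 + 8s + 20 = 0.
The quadratic formula then gives s = -4 ± 2j.

s = -4 ± 2j, -10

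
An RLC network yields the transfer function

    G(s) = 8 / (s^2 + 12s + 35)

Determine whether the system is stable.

The denominator s^2 + 12s + 35 factors as (s + 7)(s + 5), giving poles at s = -7, -5.
Since all poles lie strictly in the left half-plane, the system is stable.

stable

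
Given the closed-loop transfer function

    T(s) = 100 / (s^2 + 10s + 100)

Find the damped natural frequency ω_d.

ω_d ≈ 8.660 rad/s

Comparing s^2 + 10s + 100 to s^2 + 2ζωₙs + ωₙ²: ωₙ = 10 rad/s and ζ = 10/(2·10) = 0.5.
ζωₙ = 10/2 = 5, so ω_d = ωₙ√(1−ζ²) = √(ωₙ² − (ζωₙ)²) = √(100 − 5²) = √75 ≈ 8.660 rad/s.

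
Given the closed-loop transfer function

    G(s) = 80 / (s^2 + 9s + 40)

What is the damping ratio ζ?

ζ ≈ 0.7115

Compare the denominator to the standard form s^2 + 2ζωₙs + ωₙ².
ωₙ² = 40, so ωₙ = √40 ≈ 6.325 rad/s.
2ζωₙ = 9, so ζ = 9/(2·√40) ≈ 0.7115.
With ζ = 0.7115 the response is underdamped.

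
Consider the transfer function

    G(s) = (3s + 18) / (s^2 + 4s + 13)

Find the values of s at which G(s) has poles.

The poles are the roots of the denominator s^2 + 4s + 13 = 0.
Using the quadratic formula: s = (-4 ± √(-36))/2 = -2 ± 3j.

s = -2 ± 3j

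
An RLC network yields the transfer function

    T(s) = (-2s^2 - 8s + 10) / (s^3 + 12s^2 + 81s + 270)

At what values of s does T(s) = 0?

Set the numerator to zero: -2s^2 - 8s + 10 = 0, i.e. -2·(s^2 + 4s - 5) = 0.
Factoring: (s + 5)(s - 1) = 0.

s = -5, 1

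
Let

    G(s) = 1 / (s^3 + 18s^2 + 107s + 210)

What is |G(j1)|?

|G(j1)| ≈ 0.004560

Substitute s = j1: numerator = 1, denominator = 192 + j106.
|G(j1)| = |1| / |192 + j106| = 1 / 219.32 ≈ 0.004560.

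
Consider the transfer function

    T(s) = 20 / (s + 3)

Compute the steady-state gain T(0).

Set s = 0: T(0) = (20) / (3) = 20/3.

T(0) = 20/3 ≈ 6.667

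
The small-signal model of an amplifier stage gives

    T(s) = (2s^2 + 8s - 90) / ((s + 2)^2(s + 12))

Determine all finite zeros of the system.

s = 5, -9

Set the numerator to zero: 2s^2 + 8s - 90 = 0, i.e. 2·(s^2 + 4s - 45) = 0.
Factoring: (s - 5)(s + 9) = 0.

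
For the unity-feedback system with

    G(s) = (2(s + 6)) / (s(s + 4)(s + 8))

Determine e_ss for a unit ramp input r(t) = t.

e_ss = 2.667

G(s) has one pole at the origin.
This is a Type 1 system. Kv = lim_{s→0} s·G(s) = 12/32 = 3/8.
e_ss = 1/Kv = 1/(3/8) = 8/3 ≈ 2.667.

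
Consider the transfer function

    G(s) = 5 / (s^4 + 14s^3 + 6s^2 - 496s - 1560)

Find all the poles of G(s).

The poles are the roots of the denominator s^4 + 14s^3 + 6s^2 - 496s - 1560 = 0.
Trying s = -10: the polynomial evaluates to 0, so (s + 10) is a factor.
Dividing out leaves s^3 + 4s^2 - 34s - 156 = 0.
This factors further as (s^2 + 10s + 26)(s - 6) = 0.

s = -5 ± j, -10, 6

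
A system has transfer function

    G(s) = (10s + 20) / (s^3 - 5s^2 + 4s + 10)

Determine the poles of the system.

The poles are the roots of the denominator s^3 - 5s^2 + 4s + 10 = 0.
Trying s = -1: the polynomial evaluates to 0, so (s + 1) is a factor.
Dividing out leaves s^2 - 6s + 10 = 0.
The quadratic formula then gives s = 3 ± 1j.

s = 3 + j, 3 - j, -1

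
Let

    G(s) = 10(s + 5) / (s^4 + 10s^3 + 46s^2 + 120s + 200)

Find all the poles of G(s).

s = -4 + 2j, -4 - 2j, -1 + 3j, -1 - 3j

The poles are the roots of the denominator s^4 + 10s^3 + 46s^2 + 120s + 200 = 0.
No real roots exist; factor into two real quadratics: (s^2 + 8s + 20)(s^2 + 2s + 10) = 0.
Each quadratic gives a conjugate pair via the quadratic formula.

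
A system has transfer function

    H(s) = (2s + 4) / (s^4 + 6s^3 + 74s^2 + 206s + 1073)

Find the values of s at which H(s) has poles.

s = -1 ± 6j, -2 ± 5j

The poles are the roots of the denominator s^4 + 6s^3 + 74s^2 + 206s + 1073 = 0.
No real roots exist; factor into two real quadratics: (s^2 + 2s + 37)(s^2 + 4s + 29) = 0.
Each quadratic gives a conjugate pair via the quadratic formula.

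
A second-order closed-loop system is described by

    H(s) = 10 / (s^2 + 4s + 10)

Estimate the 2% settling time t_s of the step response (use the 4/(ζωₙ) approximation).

t_s ≈ 2 s

Comparing s^2 + 4s + 10 to s^2 + 2ζωₙs + ωₙ²: ωₙ = √10 ≈ 3.162 rad/s and ζ = 4/(2·√10) ≈ 0.6325.
ζωₙ = 4/2 = 2, so t_s ≈ 4/(ζωₙ) = 4/2 = 2 s.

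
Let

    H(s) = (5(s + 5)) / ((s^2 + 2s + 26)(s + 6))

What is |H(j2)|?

|H(j2)| ≈ 0.1904

Substitute s = j2: numerator = 25 + j10, denominator = 124 + j68.
|H(j2)| = |25 + j10| / |124 + j68| = 26.926 / 141.42 ≈ 0.1904.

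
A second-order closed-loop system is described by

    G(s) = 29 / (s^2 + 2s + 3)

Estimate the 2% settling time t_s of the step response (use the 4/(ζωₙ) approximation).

t_s ≈ 4 s

Comparing s^2 + 2s + 3 to s^2 + 2ζωₙs + ωₙ²: ωₙ = √3 ≈ 1.732 rad/s and ζ = 2/(2·√3) ≈ 0.5774.
ζωₙ = 2/2 = 1, so t_s ≈ 4/(ζωₙ) = 4/1 = 4 s.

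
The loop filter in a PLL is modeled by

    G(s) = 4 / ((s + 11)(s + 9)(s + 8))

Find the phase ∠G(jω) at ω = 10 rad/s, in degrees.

At s = j10: numerator = 4, denominator = -2008 + j1590.
∠G = ∠num − ∠den = 0° − (141.63°) = -141.6°.

∠G(j10) ≈ -141.6°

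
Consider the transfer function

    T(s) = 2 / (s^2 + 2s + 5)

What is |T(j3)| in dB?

Substitute s = j3: numerator = 2, denominator = -4 + j6.
|T(j3)| = |2| / |-4 + j6| = 2 / 7.2111 ≈ 0.2774.
In decibels: 20·log₁₀(0.2774) ≈ -11.1 dB.

|T(j3)|_dB ≈ -11.1 dB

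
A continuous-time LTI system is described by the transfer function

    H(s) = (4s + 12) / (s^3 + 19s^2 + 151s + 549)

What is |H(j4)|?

|H(j4)| ≈ 0.03373

Substitute s = j4: numerator = 12 + j16, denominator = 245 + j540.
|H(j4)| = |12 + j16| / |245 + j540| = 20 / 592.98 ≈ 0.03373.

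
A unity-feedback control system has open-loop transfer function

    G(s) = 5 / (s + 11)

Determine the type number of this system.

The denominator has no factor of s at the origin — no free integrator — so this is a Type 0 system.

Type 0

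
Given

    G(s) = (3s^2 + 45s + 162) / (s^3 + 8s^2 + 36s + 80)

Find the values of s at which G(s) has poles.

s = -2 ± 4j, -4

The poles are the roots of the denominator s^3 + 8s^2 + 36s + 80 = 0.
Trying s = -4: the polynomial evaluates to 0, so (s + 4) is a factor.
Dividing out leaves s^2 + 4s + 20 = 0.
The quadratic formula then gives s = -2 ± 4j.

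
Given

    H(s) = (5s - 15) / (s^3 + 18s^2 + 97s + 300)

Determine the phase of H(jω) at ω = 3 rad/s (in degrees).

∠H(j3) ≈ 72.60°

At s = j3: numerator = -15 + j15, denominator = 138 + j264.
∠H = ∠num − ∠den = 135° − (62.403°) = 72.60°.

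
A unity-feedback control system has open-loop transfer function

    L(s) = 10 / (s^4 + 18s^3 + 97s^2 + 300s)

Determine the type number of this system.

Type 1

The denominator has 1 factor of s at the origin (free integrator), so this is a Type 1 system.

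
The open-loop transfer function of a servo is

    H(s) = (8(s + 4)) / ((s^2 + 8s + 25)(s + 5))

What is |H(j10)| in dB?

|H(j10)|_dB ≈ -23.1 dB

Substitute s = j10: numerator = 32 + j80, denominator = -1175 - j350.
|H(j10)| = |32 + j80| / |-1175 - j350| = 86.163 / 1226.0 ≈ 0.07028.
In decibels: 20·log₁₀(0.07028) ≈ -23.1 dB.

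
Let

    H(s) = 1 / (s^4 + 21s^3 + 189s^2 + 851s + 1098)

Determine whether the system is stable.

stable

The denominator s^4 + 21s^3 + 189s^2 + 851s + 1098 factors as (s + 9)(s + 2)(s^2 + 10s + 61), giving poles at s = -9, -2, -5 ± 6j.
Since all poles lie strictly in the left half-plane, the system is stable.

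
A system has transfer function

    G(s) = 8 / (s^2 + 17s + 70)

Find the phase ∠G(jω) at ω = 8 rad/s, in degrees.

∠G(j8) ≈ -87.47°

At s = j8: numerator = 8, denominator = 6 + j136.
∠G = ∠num − ∠den = 0° − (87.474°) = -87.47°.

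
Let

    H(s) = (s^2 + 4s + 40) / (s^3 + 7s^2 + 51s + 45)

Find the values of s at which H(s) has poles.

The poles are the roots of the denominator s^3 + 7s^2 + 51s + 45 = 0.
Trying s = -1: the polynomial evaluates to 0, so (s + 1) is a factor.
Dividing out leaves s^2 + 6s + 45 = 0.
The quadratic formula then gives s = -3 ± 6j.

s = -3 ± 6j, -1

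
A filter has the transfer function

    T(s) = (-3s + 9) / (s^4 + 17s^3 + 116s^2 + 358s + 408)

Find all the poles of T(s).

s = -4, -3, -5 + 3j, -5 - 3j

The poles are the roots of the denominator s^4 + 17s^3 + 116s^2 + 358s + 408 = 0.
Trying s = -4: the polynomial evaluates to 0, so (s + 4) is a factor.
Dividing out leaves s^3 + 13s^2 + 64s + 102 = 0.
This factors further as (s + 3)(s^2 + 10s + 34) = 0.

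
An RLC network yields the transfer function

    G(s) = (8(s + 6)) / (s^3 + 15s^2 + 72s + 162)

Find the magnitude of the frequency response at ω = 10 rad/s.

|G(j10)| ≈ 0.06825

Substitute s = j10: numerator = 48 + j80, denominator = -1338 - j280.
|G(j10)| = |48 + j80| / |-1338 - j280| = 93.295 / 1367.0 ≈ 0.06825.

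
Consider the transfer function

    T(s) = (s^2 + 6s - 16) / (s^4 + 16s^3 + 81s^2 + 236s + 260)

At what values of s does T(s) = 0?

s = -8, 2

Set the numerator to zero: s^2 + 6s - 16 = 0.
Factoring: (s + 8)(s - 2) = 0.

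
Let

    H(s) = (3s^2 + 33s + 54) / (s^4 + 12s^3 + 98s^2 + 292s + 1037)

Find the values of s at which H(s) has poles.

s = -1 ± 4j, -5 ± 6j

The poles are the roots of the denominator s^4 + 12s^3 + 98s^2 + 292s + 1037 = 0.
No real roots exist; factor into two real quadratics: (s^2 + 2s + 17)(s^2 + 10s + 61) = 0.
Each quadratic gives a conjugate pair via the quadratic formula.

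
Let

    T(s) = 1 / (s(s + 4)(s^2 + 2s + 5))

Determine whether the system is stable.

The poles can be read from the denominator factors: s = 0, -4, -1 + 2j, -1 - 2j.
Since the simple pole(s) at s = 0 lie on the jω-axis with none in the right half-plane, the system is marginally stable.

marginally stable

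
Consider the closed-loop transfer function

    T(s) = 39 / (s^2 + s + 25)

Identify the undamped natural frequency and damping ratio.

ωₙ = 5 rad/s, ζ = 0.1

Compare the denominator to the standard form s^2 + 2ζωₙs + ωₙ².
ωₙ² = 25, so ωₙ = 5 rad/s.
2ζωₙ = 1, so ζ = 1/(2·5) = 0.1.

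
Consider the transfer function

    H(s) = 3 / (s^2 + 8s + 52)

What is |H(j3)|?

Substitute s = j3: numerator = 3, denominator = 43 + j24.
|H(j3)| = |3| / |43 + j24| = 3 / 49.244 ≈ 0.06092.

|H(j3)| ≈ 0.06092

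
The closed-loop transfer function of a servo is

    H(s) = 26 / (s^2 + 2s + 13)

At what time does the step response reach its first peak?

Comparing s^2 + 2s + 13 to s^2 + 2ζωₙs + ωₙ²: ωₙ = √13 ≈ 3.606 rad/s and ζ = 2/(2·√13) ≈ 0.2774.
ζωₙ = 2/2 = 1, so ω_d = ωₙ√(1−ζ²) = √(ωₙ² − (ζωₙ)²) = √(13 − 1²) = √12 ≈ 3.464 rad/s.
t_p = π/ω_d = π/3.464 ≈ 0.9069 s.

t_p ≈ 0.9069 s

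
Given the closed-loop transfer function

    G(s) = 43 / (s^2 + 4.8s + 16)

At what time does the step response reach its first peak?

Comparing s^2 + 4.8s + 16 to s^2 + 2ζωₙs + ωₙ²: ωₙ = 4 rad/s and ζ = 4.8/(2·4) = 0.6.
ζωₙ = 4.8/2 = 2.4, so ω_d = ωₙ√(1−ζ²) = √(ωₙ² − (ζωₙ)²) = √(16 − 2.4²) = √10.24 = 3.200 rad/s.
t_p = π/ω_d = π/3.200 ≈ 0.9817 s.

t_p ≈ 0.9817 s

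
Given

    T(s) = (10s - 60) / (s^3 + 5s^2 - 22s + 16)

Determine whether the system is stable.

unstable

The denominator s^3 + 5s^2 - 22s + 16 factors as (s - 1)(s - 2)(s + 8), giving poles at s = 1, 2, -8.
Since the pole(s) at s = 1, 2 lie in the right half-plane, the system is unstable.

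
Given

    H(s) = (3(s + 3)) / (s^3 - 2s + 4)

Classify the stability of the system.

unstable

The denominator s^3 - 2s + 4 factors as (s + 2)(s^2 - 2s + 2), giving poles at s = -2, 1 + j, 1 - j.
Since the pole(s) at s = 1 + j, 1 - j lie in the right half-plane, the system is unstable.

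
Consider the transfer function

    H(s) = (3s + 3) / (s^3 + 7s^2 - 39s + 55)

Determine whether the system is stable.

The denominator s^3 + 7s^2 - 39s + 55 factors as (s^2 - 4s + 5)(s + 11), giving poles at s = 2 ± j, -11.
Since the pole(s) at s = 2 ± j lie in the right half-plane, the system is unstable.

unstable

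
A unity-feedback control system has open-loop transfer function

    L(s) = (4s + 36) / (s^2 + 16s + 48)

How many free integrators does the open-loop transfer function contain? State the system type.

The denominator has no factor of s at the origin — no free integrator — so this is a Type 0 system.

Type 0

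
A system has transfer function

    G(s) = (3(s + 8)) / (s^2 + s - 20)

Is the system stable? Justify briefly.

unstable

The denominator s^2 + s - 20 factors as (s - 4)(s + 5), giving poles at s = 4, -5.
Since the pole(s) at s = 4 lie in the right half-plane, the system is unstable.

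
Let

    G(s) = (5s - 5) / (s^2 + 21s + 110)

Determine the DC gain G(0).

G(0) = -1/22 ≈ -0.04545

Set s = 0: G(0) = (-5) / (110) = -1/22.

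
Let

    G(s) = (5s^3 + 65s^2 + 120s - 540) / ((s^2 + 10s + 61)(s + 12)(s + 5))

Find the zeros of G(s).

s = 2, -6, -9

Set the numerator to zero: 5s^3 + 65s^2 + 120s - 540 = 0, i.e. 5·(s^3 + 13s^2 + 24s - 108) = 0.
Factoring: (s - 2)(s + 6)(s + 9) = 0.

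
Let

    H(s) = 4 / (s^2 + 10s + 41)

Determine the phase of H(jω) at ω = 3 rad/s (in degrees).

∠H(j3) ≈ -43.15°

At s = j3: numerator = 4, denominator = 32 + j30.
∠H = ∠num − ∠den = 0° − (43.152°) = -43.15°.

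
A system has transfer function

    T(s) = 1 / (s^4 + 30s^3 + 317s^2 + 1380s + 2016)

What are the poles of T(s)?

s = -7, -8, -3, -12

The poles are the roots of the denominator s^4 + 30s^3 + 317s^2 + 1380s + 2016 = 0.
Trying s = -7: the polynomial evaluates to 0, so (s + 7) is a factor.
Dividing out leaves s^3 + 23s^2 + 156s + 288 = 0.
This factors further as (s + 8)(s + 3)(s + 12) = 0.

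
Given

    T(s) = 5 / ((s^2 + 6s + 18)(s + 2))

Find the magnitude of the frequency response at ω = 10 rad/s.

Substitute s = j10: numerator = 5, denominator = -764 - j700.
|T(j10)| = |5| / |-764 - j700| = 5 / 1036.2 ≈ 0.004825.

|T(j10)| ≈ 0.004825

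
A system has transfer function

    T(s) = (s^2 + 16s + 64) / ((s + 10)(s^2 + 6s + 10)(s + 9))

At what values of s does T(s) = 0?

Set the numerator to zero: s^2 + 16s + 64 = 0.
Factoring: (s + 8)^2 = 0.

s = -8, -8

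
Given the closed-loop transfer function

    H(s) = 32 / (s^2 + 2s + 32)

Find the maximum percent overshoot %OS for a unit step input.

Comparing s^2 + 2s + 32 to s^2 + 2ζωₙs + ωₙ²: ωₙ = √32 ≈ 5.657 rad/s and ζ = 2/(2·√32) ≈ 0.1768.
%OS = 100·exp(−πζ/√(1−ζ²)) = 100·exp(−π·0.1768/√(1−0.1768²)) ≈ 56.9%.

%OS ≈ 56.9%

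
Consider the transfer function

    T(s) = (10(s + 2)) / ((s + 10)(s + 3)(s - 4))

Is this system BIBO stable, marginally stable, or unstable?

unstable

The poles can be read from the denominator factors: s = -10, -3, 4.
Since the pole(s) at s = 4 lie in the right half-plane, the system is unstable.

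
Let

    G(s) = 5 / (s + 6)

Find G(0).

Set s = 0: G(0) = (5) / (6) = 5/6.

G(0) = 5/6 ≈ 0.8333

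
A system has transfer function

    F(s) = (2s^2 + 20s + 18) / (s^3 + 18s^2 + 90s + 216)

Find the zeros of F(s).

s = -1, -9

Set the numerator to zero: 2s^2 + 20s + 18 = 0, i.e. 2·(s^2 + 10s + 9) = 0.
Factoring: (s + 1)(s + 9) = 0.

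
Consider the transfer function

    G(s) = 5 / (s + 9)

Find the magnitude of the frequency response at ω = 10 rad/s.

|G(j10)| ≈ 0.3716

Substitute s = j10: numerator = 5, denominator = 9 + j10.
|G(j10)| = |5| / |9 + j10| = 5 / 13.454 ≈ 0.3716.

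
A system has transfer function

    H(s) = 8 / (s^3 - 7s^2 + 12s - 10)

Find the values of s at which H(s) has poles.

The poles are the roots of the denominator s^3 - 7s^2 + 12s - 10 = 0.
Trying s = 5: the polynomial evaluates to 0, so (s - 5) is a factor.
Dividing out leaves s^2 - 2s + 2 = 0.
The quadratic formula then gives s = 1 ± 1j.

s = 1 + j, 1 - j, 5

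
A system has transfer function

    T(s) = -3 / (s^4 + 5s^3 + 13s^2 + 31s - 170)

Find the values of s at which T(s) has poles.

The poles are the roots of the denominator s^4 + 5s^3 + 13s^2 + 31s - 170 = 0.
Trying s = -5: the polynomial evaluates to 0, so (s + 5) is a factor.
Dividing out leaves s^3 + 13s - 34 = 0.
This factors further as (s - 2)(s^2 + 2s + 17) = 0.

s = -5, 2, -1 ± 4j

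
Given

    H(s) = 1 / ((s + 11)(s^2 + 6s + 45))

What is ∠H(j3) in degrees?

At s = j3: numerator = 1, denominator = 342 + j306.
∠H = ∠num − ∠den = 0° − (41.820°) = -41.82°.

∠H(j3) ≈ -41.82°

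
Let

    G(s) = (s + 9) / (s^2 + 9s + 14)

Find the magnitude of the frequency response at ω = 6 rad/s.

|G(j6)| ≈ 0.1855

Substitute s = j6: numerator = 9 + j6, denominator = -22 + j54.
|G(j6)| = |9 + j6| / |-22 + j54| = 10.817 / 58.310 ≈ 0.1855.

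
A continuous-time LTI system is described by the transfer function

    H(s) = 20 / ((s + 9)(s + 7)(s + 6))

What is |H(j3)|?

|H(j3)| ≈ 0.04127

Substitute s = j3: numerator = 20, denominator = 180 + j450.
|H(j3)| = |20| / |180 + j450| = 20 / 484.66 ≈ 0.04127.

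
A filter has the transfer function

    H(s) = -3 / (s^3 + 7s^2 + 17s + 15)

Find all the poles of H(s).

s = -2 + j, -2 - j, -3

The poles are the roots of the denominator s^3 + 7s^2 + 17s + 15 = 0.
Trying s = -3: the polynomial evaluates to 0, so (s + 3) is a factor.
Dividing out leaves s^2 + 4s + 5 = 0.
The quadratic formula then gives s = -2 ± 1j.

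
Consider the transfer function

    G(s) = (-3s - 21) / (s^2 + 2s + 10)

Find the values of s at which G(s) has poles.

s = -1 ± 3j

The poles are the roots of the denominator s^2 + 2s + 10 = 0.
Using the quadratic formula: s = (-2 ± √(-36))/2 = -1 ± 3j.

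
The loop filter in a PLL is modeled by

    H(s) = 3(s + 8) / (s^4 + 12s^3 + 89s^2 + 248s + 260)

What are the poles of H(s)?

The poles are the roots of the denominator s^4 + 12s^3 + 89s^2 + 248s + 260 = 0.
No real roots exist; factor into two real quadratics: (s^2 + 8s + 52)(s^2 + 4s + 5) = 0.
Each quadratic gives a conjugate pair via the quadratic formula.

s = -4 ± 6j, -2 ± j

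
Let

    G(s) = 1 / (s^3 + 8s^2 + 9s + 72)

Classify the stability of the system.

marginally stable

The denominator s^3 + 8s^2 + 9s + 72 factors as (s^2 + 9)(s + 8), giving poles at s = 3j, -3j, -8.
Since the simple pole(s) at s = ±3j lie on the jω-axis with none in the right half-plane, the system is marginally stable.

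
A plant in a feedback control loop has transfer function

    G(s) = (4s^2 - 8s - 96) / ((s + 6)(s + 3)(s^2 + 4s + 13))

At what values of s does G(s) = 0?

s = -4, 6

Set the numerator to zero: 4s^2 - 8s - 96 = 0, i.e. 4·(s^2 - 2s - 24) = 0.
Factoring: (s + 4)(s - 6) = 0.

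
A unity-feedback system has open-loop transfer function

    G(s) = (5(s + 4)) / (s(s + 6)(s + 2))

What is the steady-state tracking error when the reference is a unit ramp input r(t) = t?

e_ss = 0.6000

G(s) has one pole at the origin.
This is a Type 1 system. Kv = lim_{s→0} s·G(s) = 20/12 = 5/3.
e_ss = 1/Kv = 1/(5/3) = 3/5 ≈ 0.6000.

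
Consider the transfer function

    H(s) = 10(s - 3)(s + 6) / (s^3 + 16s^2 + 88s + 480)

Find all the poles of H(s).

The poles are the roots of the denominator s^3 + 16s^2 + 88s + 480 = 0.
Trying s = -12: the polynomial evaluates to 0, so (s + 12) is a factor.
Dividing out leaves s^2 + 4s + 40 = 0.
The quadratic formula then gives s = -2 ± 6j.

s = -2 ± 6j, -12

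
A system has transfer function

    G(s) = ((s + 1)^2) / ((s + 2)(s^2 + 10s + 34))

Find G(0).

At s = 0 each factor (s + a) contributes a and each (s^2 + bs + c) contributes c.
G(0) = 1·(1) · (1) / ((2) · (34)) = 1/68 = 1/68.

G(0) = 1/68 ≈ 0.01471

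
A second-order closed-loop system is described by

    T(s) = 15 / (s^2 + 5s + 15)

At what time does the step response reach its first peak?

Comparing s^2 + 5s + 15 to s^2 + 2ζωₙs + ωₙ²: ωₙ = √15 ≈ 3.873 rad/s and ζ = 5/(2·√15) ≈ 0.6455.
ζωₙ = 5/2 = 2.5, so ω_d = ωₙ√(1−ζ²) = √(ωₙ² − (ζωₙ)²) = √(15 − 2.5²) = √8.75 ≈ 2.958 rad/s.
t_p = π/ω_d = π/2.958 ≈ 1.062 s.

t_p ≈ 1.062 s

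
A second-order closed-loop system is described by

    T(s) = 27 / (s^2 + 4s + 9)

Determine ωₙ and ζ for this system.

ωₙ = 3 rad/s, ζ ≈ 0.6667

Compare the denominator to the standard form s^2 + 2ζωₙs + ωₙ².
ωₙ² = 9, so ωₙ = 3 rad/s.
2ζωₙ = 4, so ζ = 4/(2·3) ≈ 0.6667.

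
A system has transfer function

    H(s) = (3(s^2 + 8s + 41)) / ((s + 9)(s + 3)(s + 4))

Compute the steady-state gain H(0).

H(0) = 41/36 ≈ 1.139

At s = 0 each factor (s + a) contributes a and each (s^2 + bs + c) contributes c.
H(0) = 3·(41) / ((9) · (3) · (4)) = 123/108 = 41/36.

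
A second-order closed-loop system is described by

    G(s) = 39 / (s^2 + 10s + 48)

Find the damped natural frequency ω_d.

ω_d ≈ 4.796 rad/s

Comparing s^2 + 10s + 48 to s^2 + 2ζωₙs + ωₙ²: ωₙ = √48 ≈ 6.928 rad/s and ζ = 10/(2·√48) ≈ 0.7217.
ζωₙ = 10/2 = 5, so ω_d = ωₙ√(1−ζ²) = √(ωₙ² − (ζωₙ)²) = √(48 − 5²) = √23 ≈ 4.796 rad/s.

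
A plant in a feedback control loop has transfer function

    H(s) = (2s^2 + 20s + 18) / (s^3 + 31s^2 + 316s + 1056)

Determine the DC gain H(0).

Set s = 0: H(0) = (18) / (1056) = 3/176.

H(0) = 3/176 ≈ 0.01705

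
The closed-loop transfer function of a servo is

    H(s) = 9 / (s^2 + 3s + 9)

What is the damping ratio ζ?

ζ = 0.5

Compare the denominator to the standard form s^2 + 2ζωₙs + ωₙ².
ωₙ² = 9, so ωₙ = 3 rad/s.
2ζωₙ = 3, so ζ = 3/(2·3) = 0.5.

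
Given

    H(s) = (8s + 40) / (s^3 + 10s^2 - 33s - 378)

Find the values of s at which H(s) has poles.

The poles are the roots of the denominator s^3 + 10s^2 - 33s - 378 = 0.
Trying s = -9: the polynomial evaluates to 0, so (s + 9) is a factor.
Dividing out leaves s^2 + s - 42 = 0.
Factoring the quadratic: (s - 6)(s + 7) = 0.

s = -9, 6, -7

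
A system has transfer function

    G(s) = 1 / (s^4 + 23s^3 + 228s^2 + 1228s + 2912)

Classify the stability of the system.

The denominator s^4 + 23s^3 + 228s^2 + 1228s + 2912 factors as (s^2 + 8s + 52)(s + 8)(s + 7), giving poles at s = -4 + 6j, -4 - 6j, -8, -7.
Since all poles lie strictly in the left half-plane, the system is stable.

stable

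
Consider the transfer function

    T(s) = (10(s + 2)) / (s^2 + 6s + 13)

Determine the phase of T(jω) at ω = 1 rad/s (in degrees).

∠T(j1) ≈ 0°

At s = j1: numerator = 20 + j10, denominator = 12 + j6.
∠T = ∠num − ∠den = 26.565° − (26.565°) = 0°.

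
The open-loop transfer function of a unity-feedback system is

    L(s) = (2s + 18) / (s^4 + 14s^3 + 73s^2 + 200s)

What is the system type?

Factor s from the denominator: s^4 + 14s^3 + 73s^2 + 200s = s·(s^3 + 14s^2 + 73s + 200).
There is 1 pole at the origin, so the system is Type 1.

Type 1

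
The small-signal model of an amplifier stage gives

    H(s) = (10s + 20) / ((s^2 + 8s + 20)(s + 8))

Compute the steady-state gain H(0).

Set s = 0: H(0) = (20) / (160) = 1/8.

H(0) = 1/8 ≈ 0.1250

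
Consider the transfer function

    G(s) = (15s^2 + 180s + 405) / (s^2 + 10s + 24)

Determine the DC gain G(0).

Set s = 0: G(0) = (405) / (24) = 135/8.

G(0) = 135/8 ≈ 16.88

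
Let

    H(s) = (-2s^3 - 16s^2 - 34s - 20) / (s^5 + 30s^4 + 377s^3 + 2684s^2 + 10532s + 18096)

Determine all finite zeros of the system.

Set the numerator to zero: -2s^3 - 16s^2 - 34s - 20 = 0, i.e. -2·(s^3 + 8s^2 + 17s + 10) = 0.
Factoring: (s + 5)(s + 1)(s + 2) = 0.

s = -5, -1, -2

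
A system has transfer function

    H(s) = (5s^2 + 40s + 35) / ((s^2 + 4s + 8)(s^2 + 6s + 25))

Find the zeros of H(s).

s = -7, -1

Set the numerator to zero: 5s^2 + 40s + 35 = 0, i.e. 5·(s^2 + 8s + 7) = 0.
Factoring: (s + 7)(s + 1) = 0.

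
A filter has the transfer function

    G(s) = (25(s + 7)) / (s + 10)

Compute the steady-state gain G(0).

Set s = 0: G(0) = (175) / (10) = 35/2.

G(0) = 35/2 ≈ 17.50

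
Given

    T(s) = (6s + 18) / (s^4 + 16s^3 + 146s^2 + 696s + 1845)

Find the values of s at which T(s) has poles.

The poles are the roots of the denominator s^4 + 16s^3 + 146s^2 + 696s + 1845 = 0.
No real roots exist; factor into two real quadratics: (s^2 + 10s + 41)(s^2 + 6s + 45) = 0.
Each quadratic gives a conjugate pair via the quadratic formula.

s = -5 + 4j, -5 - 4j, -3 + 6j, -3 - 6j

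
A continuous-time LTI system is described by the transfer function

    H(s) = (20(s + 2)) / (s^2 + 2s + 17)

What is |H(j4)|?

|H(j4)| ≈ 11.09

Substitute s = j4: numerator = 40 + j80, denominator = 1 + j8.
|H(j4)| = |40 + j80| / |1 + j8| = 89.443 / 8.0623 ≈ 11.09.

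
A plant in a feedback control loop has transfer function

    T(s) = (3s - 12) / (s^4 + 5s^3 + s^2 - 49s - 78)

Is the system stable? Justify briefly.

unstable

The denominator s^4 + 5s^3 + s^2 - 49s - 78 factors as (s - 3)(s + 2)(s^2 + 6s + 13), giving poles at s = 3, -2, -3 ± 2j.
Since the pole(s) at s = 3 lie in the right half-plane, the system is unstable.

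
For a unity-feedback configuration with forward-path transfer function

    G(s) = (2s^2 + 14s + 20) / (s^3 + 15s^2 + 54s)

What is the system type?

Factor s from the denominator: s^3 + 15s^2 + 54s = s·(s^2 + 15s + 54).
There is 1 pole at the origin, so the system is Type 1.

Type 1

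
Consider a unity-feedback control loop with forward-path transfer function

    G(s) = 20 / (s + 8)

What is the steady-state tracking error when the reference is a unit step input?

G(s) has no poles at the origin.
This is a Type 0 system. Kp = lim_{s→0} G(s) = 20/8 = 5/2.
e_ss = 1/(1 + Kp) = 1/(1 + 5/2) = 2/7 ≈ 0.2857.

e_ss = 0.2857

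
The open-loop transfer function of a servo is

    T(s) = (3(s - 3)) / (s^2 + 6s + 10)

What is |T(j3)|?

|T(j3)| ≈ 0.7060

Substitute s = j3: numerator = -9 + j9, denominator = 1 + j18.
|T(j3)| = |-9 + j9| / |1 + j18| = 12.728 / 18.028 ≈ 0.7060.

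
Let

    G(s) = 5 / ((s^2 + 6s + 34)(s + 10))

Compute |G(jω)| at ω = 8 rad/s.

|G(j8)| ≈ 0.006898

Substitute s = j8: numerator = 5, denominator = -684 + j240.
|G(j8)| = |5| / |-684 + j240| = 5 / 724.88 ≈ 0.006898.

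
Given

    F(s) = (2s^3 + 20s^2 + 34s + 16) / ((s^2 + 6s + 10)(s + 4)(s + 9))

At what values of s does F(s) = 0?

Set the numerator to zero: 2s^3 + 20s^2 + 34s + 16 = 0, i.e. 2·(s^3 + 10s^2 + 17s + 8) = 0.
Factoring: (s + 8)(s + 1)^2 = 0.

s = -8, -1, -1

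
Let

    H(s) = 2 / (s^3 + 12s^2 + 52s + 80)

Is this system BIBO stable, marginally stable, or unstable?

stable

The denominator s^3 + 12s^2 + 52s + 80 factors as (s + 4)(s^2 + 8s + 20), giving poles at s = -4, -4 ± 2j.
Since all poles lie strictly in the left half-plane, the system is stable.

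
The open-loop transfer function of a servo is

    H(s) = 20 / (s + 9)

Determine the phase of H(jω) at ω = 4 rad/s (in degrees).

At s = j4: numerator = 20, denominator = 9 + j4.
∠H = ∠num − ∠den = 0° − (23.962°) = -23.96°.

∠H(j4) ≈ -23.96°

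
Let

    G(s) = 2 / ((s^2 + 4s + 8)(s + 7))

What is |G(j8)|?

|G(j8)| ≈ 0.002917

Substitute s = j8: numerator = 2, denominator = -648 - j224.
|G(j8)| = |2| / |-648 - j224| = 2 / 685.62 ≈ 0.002917.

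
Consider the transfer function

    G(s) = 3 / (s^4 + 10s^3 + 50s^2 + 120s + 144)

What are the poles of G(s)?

s = -3 + 3j, -3 - 3j, -2 + 2j, -2 - 2j

The poles are the roots of the denominator s^4 + 10s^3 + 50s^2 + 120s + 144 = 0.
No real roots exist; factor into two real quadratics: (s^2 + 6s + 18)(s^2 + 4s + 8) = 0.
Each quadratic gives a conjugate pair via the quadratic formula.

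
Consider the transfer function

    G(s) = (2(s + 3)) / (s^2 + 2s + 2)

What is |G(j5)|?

Substitute s = j5: numerator = 6 + j10, denominator = -23 + j10.
|G(j5)| = |6 + j10| / |-23 + j10| = 11.662 / 25.080 ≈ 0.4650.

|G(j5)| ≈ 0.4650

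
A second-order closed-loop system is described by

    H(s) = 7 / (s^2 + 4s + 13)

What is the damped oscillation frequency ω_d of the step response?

Comparing s^2 + 4s + 13 to s^2 + 2ζωₙs + ωₙ²: ωₙ = √13 ≈ 3.606 rad/s and ζ = 4/(2·√13) ≈ 0.5547.
ζωₙ = 4/2 = 2, so ω_d = ωₙ√(1−ζ²) = √(ωₙ² − (ζωₙ)²) = √(13 − 2²) = √9 = 3 rad/s.

ω_d = 3 rad/s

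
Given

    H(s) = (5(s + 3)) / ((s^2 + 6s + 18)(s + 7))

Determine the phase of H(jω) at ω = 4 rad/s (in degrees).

∠H(j4) ≈ -61.85°

At s = j4: numerator = 15 + j20, denominator = -82 + j176.
∠H = ∠num − ∠den = 53.130° − (114.98°) = -61.85°.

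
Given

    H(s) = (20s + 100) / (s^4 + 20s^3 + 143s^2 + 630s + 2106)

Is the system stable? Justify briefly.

The denominator s^4 + 20s^3 + 143s^2 + 630s + 2106 factors as (s^2 + 2s + 26)(s + 9)^2, giving poles at s = -1 ± 5j, -9, -9.
Since all poles lie strictly in the left half-plane, the system is stable.

stable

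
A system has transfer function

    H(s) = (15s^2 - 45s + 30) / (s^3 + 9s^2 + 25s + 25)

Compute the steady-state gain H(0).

H(0) = 6/5 ≈ 1.200

Set s = 0: H(0) = (30) / (25) = 6/5.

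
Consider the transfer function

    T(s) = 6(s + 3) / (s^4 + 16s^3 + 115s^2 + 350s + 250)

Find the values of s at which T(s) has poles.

s = -5 ± 5j, -1, -5

The poles are the roots of the denominator s^4 + 16s^3 + 115s^2 + 350s + 250 = 0.
Trying s = -1: the polynomial evaluates to 0, so (s + 1) is a factor.
Dividing out leaves s^3 + 15s^2 + 100s + 250 = 0.
This factors further as (s^2 + 10s + 50)(s + 5) = 0.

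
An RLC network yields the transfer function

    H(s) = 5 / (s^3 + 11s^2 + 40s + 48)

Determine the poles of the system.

The poles are the roots of the denominator s^3 + 11s^2 + 40s + 48 = 0.
Trying s = -4: the polynomial evaluates to 0, so (s + 4) is a factor.
Dividing out leaves s^2 + 7s + 12 = 0.
Factoring the quadratic: (s + 3)(s + 4) = 0.

s = -4, -3, -4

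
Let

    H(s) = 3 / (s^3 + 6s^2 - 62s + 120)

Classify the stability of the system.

unstable

The denominator s^3 + 6s^2 - 62s + 120 factors as (s + 12)(s^2 - 6s + 10), giving poles at s = -12, 3 + j, 3 - j.
Since the pole(s) at s = 3 + j, 3 - j lie in the right half-plane, the system is unstable.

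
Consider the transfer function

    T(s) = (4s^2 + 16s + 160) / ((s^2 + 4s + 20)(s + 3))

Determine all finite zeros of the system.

s = -2 + 6j, -2 - 6j

Set the numerator to zero: 4s^2 + 16s + 160 = 0, i.e. 4·(s^2 + 4s + 40) = 0.
Factoring: (s^2 + 4s + 40) = 0.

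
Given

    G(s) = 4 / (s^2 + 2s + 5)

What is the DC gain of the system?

G(0) = 4/5 ≈ 0.8000

Set s = 0: G(0) = (4) / (5) = 4/5.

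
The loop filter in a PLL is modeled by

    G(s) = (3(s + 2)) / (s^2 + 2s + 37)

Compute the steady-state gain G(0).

G(0) = 6/37 ≈ 0.1622

At s = 0 each factor (s + a) contributes a and each (s^2 + bs + c) contributes c.
G(0) = 3·(2) / ((37)) = 6/37 = 6/37.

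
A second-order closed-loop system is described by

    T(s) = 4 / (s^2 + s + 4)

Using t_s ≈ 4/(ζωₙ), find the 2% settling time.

Comparing s^2 + s + 4 to s^2 + 2ζωₙs + ωₙ²: ωₙ = 2 rad/s and ζ = 1/(2·2) = 0.25.
ζωₙ = 1/2 = 0.5, so t_s ≈ 4/(ζωₙ) = 4/0.5 = 8 s.

t_s ≈ 8 s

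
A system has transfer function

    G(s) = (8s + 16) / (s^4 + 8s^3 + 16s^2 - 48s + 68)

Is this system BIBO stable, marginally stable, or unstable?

unstable

The denominator s^4 + 8s^3 + 16s^2 - 48s + 68 factors as (s^2 - 2s + 2)(s^2 + 10s + 34), giving poles at s = 1 ± j, -5 ± 3j.
Since the pole(s) at s = 1 ± j lie in the right half-plane, the system is unstable.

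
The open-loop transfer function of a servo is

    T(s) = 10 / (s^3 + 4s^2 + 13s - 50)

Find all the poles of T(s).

s = -3 ± 4j, 2

The poles are the roots of the denominator s^3 + 4s^2 + 13s - 50 = 0.
Trying s = 2: the polynomial evaluates to 0, so (s - 2) is a factor.
Dividing out leaves s^2 + 6s + 25 = 0.
The quadratic formula then gives s = -3 ± 4j.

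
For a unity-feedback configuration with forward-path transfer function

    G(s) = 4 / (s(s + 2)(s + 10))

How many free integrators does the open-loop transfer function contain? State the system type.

The denominator has 1 factor of s at the origin (free integrator), so this is a Type 1 system.

Type 1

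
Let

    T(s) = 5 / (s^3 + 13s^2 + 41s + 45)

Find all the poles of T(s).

s = -2 ± j, -9

The poles are the roots of the denominator s^3 + 13s^2 + 41s + 45 = 0.
Trying s = -9: the polynomial evaluates to 0, so (s + 9) is a factor.
Dividing out leaves s^2 + 4s + 5 = 0.
The quadratic formula then gives s = -2 ± 1j.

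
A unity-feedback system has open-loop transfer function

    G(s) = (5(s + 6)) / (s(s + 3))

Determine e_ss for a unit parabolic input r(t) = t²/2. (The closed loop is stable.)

G(s) has one pole at the origin.
This is a Type 1 system; Ka = lim_{s→0} s^2·G(s) = 0, so the steady-state error for a parabola input is infinite.

e_ss = ∞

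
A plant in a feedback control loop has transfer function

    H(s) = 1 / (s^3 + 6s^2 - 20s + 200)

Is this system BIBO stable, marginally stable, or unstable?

The denominator s^3 + 6s^2 - 20s + 200 factors as (s + 10)(s^2 - 4s + 20), giving poles at s = -10, 2 + 4j, 2 - 4j.
Since the pole(s) at s = 2 ± 4j lie in the right half-plane, the system is unstable.

unstable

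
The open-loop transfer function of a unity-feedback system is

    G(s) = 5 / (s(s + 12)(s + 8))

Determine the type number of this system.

The denominator has 1 factor of s at the origin (free integrator), so this is a Type 1 system.

Type 1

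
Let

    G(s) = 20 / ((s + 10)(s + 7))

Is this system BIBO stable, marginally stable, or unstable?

stable

The poles can be read from the denominator factors: s = -10, -7.
Since all poles lie strictly in the left half-plane, the system is stable.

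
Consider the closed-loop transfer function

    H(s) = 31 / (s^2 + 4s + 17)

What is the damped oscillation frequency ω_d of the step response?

Comparing s^2 + 4s + 17 to s^2 + 2ζωₙs + ωₙ²: ωₙ = √17 ≈ 4.123 rad/s and ζ = 4/(2·√17) ≈ 0.4851.
ζωₙ = 4/2 = 2, so ω_d = ωₙ√(1−ζ²) = √(ωₙ² − (ζωₙ)²) = √(17 − 2²) = √13 ≈ 3.606 rad/s.

ω_d ≈ 3.606 rad/s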